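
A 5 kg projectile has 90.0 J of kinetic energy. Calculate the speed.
v = √(2·KE/m) = √(2·90.0/5) = 6.0 m/s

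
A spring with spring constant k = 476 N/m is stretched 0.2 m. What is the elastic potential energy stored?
PE = ½kx² = ½(476)(0.2)² = 9.52 J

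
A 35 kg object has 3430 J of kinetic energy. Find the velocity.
v = √(2·KE/m) = √(2·3430/35) = 14.0 m/s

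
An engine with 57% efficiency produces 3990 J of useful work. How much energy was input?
W_in = W_out/η = 3990/0.57 = 7000 J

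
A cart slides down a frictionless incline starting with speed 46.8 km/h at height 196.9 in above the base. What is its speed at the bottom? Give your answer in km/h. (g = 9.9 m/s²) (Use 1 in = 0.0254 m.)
Convert to SI: v₀ = 13.0 m/s, h = 5.00126 m
½mv₀² + mgh = ½mv² ⇒ v = √(v₀² + 2gh) = √(13.0² + 2·9.9·5.00126) = 16.3715 m/s = 58.94 km/h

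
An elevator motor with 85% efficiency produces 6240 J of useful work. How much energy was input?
W_in = W_out/η = 6240/0.85 = 7341 J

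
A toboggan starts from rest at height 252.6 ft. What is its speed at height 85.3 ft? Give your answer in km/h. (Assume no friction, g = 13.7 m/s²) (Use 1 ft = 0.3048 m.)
Convert to SI: h₁−h₂ = 50.993 m
mgh₁ = mgh₂ + ½mv² ⇒ v = √(2g(h₁−h₂)) = √(2·13.7·50.993) = 37.3793 m/s = 134.6 km/h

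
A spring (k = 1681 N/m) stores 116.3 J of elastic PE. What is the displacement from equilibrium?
x = √(2·PE/k) = √(2·116.3/1681) = 0.372 m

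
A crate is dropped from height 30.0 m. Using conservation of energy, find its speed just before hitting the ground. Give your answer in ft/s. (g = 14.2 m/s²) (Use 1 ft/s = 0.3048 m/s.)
mgh = ½mv² ⇒ v = √(2gh) = √(2·14.2·30.0) = 29.189 m/s = 95.76 ft/s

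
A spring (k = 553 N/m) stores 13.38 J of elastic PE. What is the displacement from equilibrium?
x = √(2·PE/k) = √(2·13.38/553) = 0.22 m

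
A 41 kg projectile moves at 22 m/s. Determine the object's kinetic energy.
KE = ½mv² = ½(41)(22)² = 9922.0 J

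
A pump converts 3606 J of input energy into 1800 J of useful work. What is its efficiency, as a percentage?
η = W_out/W_in = 1800/3606 = 49.92%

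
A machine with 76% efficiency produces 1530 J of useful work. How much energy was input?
W_in = W_out/η = 1530/0.76 = 2013 J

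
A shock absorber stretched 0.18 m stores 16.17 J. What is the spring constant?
k = 2·PE/x² = 2·16.17/(0.18)² = 998.1 N/m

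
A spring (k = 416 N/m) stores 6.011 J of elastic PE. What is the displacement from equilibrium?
x = √(2·PE/k) = √(2·6.011/416) = 0.17 m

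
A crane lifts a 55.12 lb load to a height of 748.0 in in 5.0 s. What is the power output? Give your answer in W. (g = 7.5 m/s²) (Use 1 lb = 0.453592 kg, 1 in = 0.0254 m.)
Convert to SI: m = 25.002 kg, h = 18.9992 m, t = 5.0 s
P = mgh/t = (25.002)(7.5)(18.9992)/5.0 = 712.5 W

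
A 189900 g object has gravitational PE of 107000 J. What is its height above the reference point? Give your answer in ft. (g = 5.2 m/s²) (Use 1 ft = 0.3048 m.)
Convert to SI: m = 189.9 kg, PE = 107000 J
h = PE/(mg) = 107000/(189.9·5.2) = 108.357 m = 355.5 ft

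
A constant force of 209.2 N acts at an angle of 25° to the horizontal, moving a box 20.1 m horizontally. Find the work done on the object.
W = F·d·cosθ = (209.2)(20.1)cos(25°) = 3811 J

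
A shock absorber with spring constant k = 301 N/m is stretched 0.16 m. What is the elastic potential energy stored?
PE = ½kx² = ½(301)(0.16)² = 3.853 J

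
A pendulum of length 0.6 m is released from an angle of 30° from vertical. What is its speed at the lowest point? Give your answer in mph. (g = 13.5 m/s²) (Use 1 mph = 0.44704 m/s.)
h = L(1 − cosθ) = 0.6(1 − cos30°) = 0.0803848 m
v = √(2gh) = √(2·13.5·0.0803848) = 1.473224 m/s = 3.296 mph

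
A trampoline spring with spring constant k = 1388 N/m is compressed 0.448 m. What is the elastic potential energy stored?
PE = ½kx² = ½(1388)(0.448)² = 139.3 J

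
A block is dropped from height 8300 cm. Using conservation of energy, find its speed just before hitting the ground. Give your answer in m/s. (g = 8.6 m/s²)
Convert to SI: h = 83.0 m
mgh = ½mv² ⇒ v = √(2gh) = √(2·8.6·83.0) = 37.78 m/s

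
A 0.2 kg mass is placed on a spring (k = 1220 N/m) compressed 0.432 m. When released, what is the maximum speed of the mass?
½kx² = ½mv² ⇒ v = x√(k/m) = (0.432)√(1220/0.2) = 33.74 m/s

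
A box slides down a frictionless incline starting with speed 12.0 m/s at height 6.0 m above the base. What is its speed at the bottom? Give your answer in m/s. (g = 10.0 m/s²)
½mv₀² + mgh = ½mv² ⇒ v = √(v₀² + 2gh) = √(12.0² + 2·10.0·6.0) = 16.25 m/s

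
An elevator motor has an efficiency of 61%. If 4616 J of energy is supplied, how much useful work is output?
W_out = η·W_in = 0.61·4616 = 2815.76 J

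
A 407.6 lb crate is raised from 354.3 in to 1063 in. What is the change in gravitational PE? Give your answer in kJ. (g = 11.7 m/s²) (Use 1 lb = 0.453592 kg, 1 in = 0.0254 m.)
Convert to SI: m = 184.884 kg, Δh = 18.001 m
ΔPE = mgΔh = (184.884)(11.7)(18.001) = 38938.7 J = 38.94 kJ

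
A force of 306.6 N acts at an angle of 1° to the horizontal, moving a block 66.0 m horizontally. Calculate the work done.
W = F·d·cosθ = (306.6)(66.0)cos(1°) = 20230 J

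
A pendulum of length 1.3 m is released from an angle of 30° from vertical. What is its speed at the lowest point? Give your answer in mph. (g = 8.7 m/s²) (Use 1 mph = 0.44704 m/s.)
h = L(1 − cosθ) = 1.3(1 − cos30°) = 0.174167 m
v = √(2gh) = √(2·8.7·0.174167) = 1.74083 m/s = 3.894 mph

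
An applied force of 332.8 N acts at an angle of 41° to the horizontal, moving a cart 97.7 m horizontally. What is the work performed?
W = F·d·cosθ = (332.8)(97.7)cos(41°) = 24540 J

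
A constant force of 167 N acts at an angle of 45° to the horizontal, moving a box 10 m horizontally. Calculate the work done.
W = F·d·cosθ = (167)(10)cos(45°) = 1181 J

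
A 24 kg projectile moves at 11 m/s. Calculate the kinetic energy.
KE = ½mv² = ½(24)(11)² = 1452.0 J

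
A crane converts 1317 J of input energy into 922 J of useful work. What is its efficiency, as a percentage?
η = W_out/W_in = 922/1317 = 70.01%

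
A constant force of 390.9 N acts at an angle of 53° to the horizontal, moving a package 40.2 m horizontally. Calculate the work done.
W = F·d·cosθ = (390.9)(40.2)cos(53°) = 9457 J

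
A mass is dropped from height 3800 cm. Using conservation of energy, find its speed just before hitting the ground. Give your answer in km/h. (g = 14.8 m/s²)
Convert to SI: h = 38.0 m
mgh = ½mv² ⇒ v = √(2gh) = √(2·14.8·38.0) = 33.538 m/s = 120.7 km/h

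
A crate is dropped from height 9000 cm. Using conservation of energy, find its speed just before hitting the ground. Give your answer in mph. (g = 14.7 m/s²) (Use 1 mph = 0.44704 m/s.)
Convert to SI: h = 90.0 m
mgh = ½mv² ⇒ v = √(2gh) = √(2·14.7·90.0) = 51.4393 m/s = 115.1 mph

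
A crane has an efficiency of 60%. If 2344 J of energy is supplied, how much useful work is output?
W_out = η·W_in = 0.6·2344 = 1406.4 J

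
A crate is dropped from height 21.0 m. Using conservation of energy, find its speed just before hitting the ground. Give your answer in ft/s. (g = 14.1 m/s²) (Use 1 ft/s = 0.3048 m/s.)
mgh = ½mv² ⇒ v = √(2gh) = √(2·14.1·21.0) = 24.3352 m/s = 79.84 ft/s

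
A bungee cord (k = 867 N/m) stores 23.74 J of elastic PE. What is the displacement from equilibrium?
x = √(2·PE/k) = √(2·23.74/867) = 0.234 m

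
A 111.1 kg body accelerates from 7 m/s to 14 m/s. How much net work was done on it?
W = ΔKE = ½m(v₂² − v₁²) = ½(111.1)(14² − 7²) = 8165.85 J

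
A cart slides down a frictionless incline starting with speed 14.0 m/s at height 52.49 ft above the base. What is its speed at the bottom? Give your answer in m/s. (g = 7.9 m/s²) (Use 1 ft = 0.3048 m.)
Convert to SI: v₀ = 14.0 m/s, h = 15.999 m
½mv₀² + mgh = ½mv² ⇒ v = √(v₀² + 2gh) = √(14.0² + 2·7.9·15.999) = 21.18 m/s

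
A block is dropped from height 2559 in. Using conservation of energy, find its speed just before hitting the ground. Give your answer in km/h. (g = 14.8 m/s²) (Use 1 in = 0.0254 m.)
Convert to SI: h = 64.9986 m
mgh = ½mv² ⇒ v = √(2gh) = √(2·14.8·64.9986) = 43.863 m/s = 157.9 km/h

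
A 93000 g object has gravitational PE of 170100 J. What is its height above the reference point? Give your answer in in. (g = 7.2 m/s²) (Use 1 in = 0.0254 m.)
Convert to SI: m = 93.0 kg, PE = 170100 J
h = PE/(mg) = 170100/(93.0·7.2) = 254.032 m = 10000 in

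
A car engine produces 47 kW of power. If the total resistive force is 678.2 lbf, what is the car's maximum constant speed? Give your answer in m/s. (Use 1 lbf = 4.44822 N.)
Convert to SI: F = 3016.78 N
P = Fv ⇒ v = P/F = 47000 W/3016.78 N = 15.58 m/s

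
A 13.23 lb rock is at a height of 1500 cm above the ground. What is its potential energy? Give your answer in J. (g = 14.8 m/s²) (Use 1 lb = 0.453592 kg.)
Convert to SI: m = 6.00102 kg, h = 15.0 m
PE = mgh = (6.00102)(14.8)(15.0) = 1332 J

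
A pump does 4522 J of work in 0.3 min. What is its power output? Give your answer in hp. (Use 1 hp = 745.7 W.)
Convert to SI: W = 4522.0 J, t = 18.0 s
P = W/t = 4522.0/18.0 = 251.222 W = 0.3369 hp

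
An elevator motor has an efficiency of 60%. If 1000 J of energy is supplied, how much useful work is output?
W_out = η·W_in = 0.6·1000 = 600.0 J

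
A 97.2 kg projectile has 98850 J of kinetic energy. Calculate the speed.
v = √(2·KE/m) = √(2·98850/97.2) = 45.1 m/s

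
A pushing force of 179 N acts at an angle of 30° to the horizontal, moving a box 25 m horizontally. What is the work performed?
W = F·d·cosθ = (179)(25)cos(30°) = 3875 J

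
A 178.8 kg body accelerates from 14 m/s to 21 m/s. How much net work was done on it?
W = ΔKE = ½m(v₂² − v₁²) = ½(178.8)(21² − 14²) = 21903.0 J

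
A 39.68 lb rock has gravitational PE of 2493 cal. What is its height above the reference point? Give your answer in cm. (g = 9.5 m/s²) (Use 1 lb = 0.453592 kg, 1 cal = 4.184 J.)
Convert to SI: m = 17.9985 kg, PE = 10430.7 J
h = PE/(mg) = 10430.7/(17.9985·9.5) = 61.0033 m = 6100 cm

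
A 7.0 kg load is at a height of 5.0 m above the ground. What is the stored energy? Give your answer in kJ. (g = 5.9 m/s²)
PE = mgh = (7.0)(5.9)(5.0) = 206.5 J = 0.2065 kJ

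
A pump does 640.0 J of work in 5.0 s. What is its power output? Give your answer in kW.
P = W/t = 640.0/5.0 = 128.0 W = 0.128 kW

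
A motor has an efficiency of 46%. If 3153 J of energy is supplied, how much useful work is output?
W_out = η·W_in = 0.46·3153 = 1450.38 J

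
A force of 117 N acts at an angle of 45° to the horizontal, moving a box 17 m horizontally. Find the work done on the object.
W = F·d·cosθ = (117)(17)cos(45°) = 1406 J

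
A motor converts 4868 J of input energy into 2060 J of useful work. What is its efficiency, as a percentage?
η = W_out/W_in = 2060/4868 = 42.32%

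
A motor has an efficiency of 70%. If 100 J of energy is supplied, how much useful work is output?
W_out = η·W_in = 0.7·100 = 70.0 J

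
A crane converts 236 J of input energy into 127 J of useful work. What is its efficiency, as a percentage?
η = W_out/W_in = 127/236 = 53.81%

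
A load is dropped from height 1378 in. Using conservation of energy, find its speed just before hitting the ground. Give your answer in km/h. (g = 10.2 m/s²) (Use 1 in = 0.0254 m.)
Convert to SI: h = 35.0012 m
mgh = ½mv² ⇒ v = √(2gh) = √(2·10.2·35.0012) = 26.7212 m/s = 96.2 km/h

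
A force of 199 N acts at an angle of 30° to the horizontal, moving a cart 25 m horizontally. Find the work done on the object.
W = F·d·cosθ = (199)(25)cos(30°) = 4308 J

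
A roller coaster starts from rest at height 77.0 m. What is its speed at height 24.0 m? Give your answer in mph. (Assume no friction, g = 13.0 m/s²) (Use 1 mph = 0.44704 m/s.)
mgh₁ = mgh₂ + ½mv² ⇒ v = √(2g(h₁−h₂)) = √(2·13.0·53.0) = 37.1214 m/s = 83.04 mph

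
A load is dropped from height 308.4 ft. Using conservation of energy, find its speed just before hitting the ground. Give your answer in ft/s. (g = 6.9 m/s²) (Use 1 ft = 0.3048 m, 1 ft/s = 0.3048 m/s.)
Convert to SI: h = 94.0003 m
mgh = ½mv² ⇒ v = √(2gh) = √(2·6.9·94.0003) = 36.0167 m/s = 118.2 ft/s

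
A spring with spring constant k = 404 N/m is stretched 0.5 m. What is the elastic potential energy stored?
PE = ½kx² = ½(404)(0.5)² = 50.5 J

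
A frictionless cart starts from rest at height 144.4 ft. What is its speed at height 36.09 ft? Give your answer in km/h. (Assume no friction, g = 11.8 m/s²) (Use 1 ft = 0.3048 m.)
Convert to SI: h₁−h₂ = 33.0129 m
mgh₁ = mgh₂ + ½mv² ⇒ v = √(2g(h₁−h₂)) = √(2·11.8·33.0129) = 27.9124 m/s = 100.5 km/h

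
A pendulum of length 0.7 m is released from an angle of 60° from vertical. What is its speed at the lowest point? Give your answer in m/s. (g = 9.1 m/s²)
h = L(1 − cosθ) = 0.7(1 − cos60°) = 0.35 m
v = √(2gh) = √(2·9.1·0.35) = 2.524 m/s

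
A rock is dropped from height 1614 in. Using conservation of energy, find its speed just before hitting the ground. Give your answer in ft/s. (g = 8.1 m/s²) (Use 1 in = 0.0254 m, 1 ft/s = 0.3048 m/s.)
Convert to SI: h = 40.9956 m
mgh = ½mv² ⇒ v = √(2gh) = √(2·8.1·40.9956) = 25.7707 m/s = 84.55 ft/s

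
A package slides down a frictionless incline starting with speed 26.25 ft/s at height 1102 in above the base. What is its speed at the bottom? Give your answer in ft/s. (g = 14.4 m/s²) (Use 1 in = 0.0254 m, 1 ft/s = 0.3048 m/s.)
Convert to SI: v₀ = 8.001 m/s, h = 27.9908 m
½mv₀² + mgh = ½mv² ⇒ v = √(v₀² + 2gh) = √(8.001² + 2·14.4·27.9908) = 29.4983 m/s = 96.78 ft/s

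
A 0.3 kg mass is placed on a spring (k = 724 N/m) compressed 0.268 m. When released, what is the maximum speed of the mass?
½kx² = ½mv² ⇒ v = x√(k/m) = (0.268)√(724/0.3) = 13.17 m/s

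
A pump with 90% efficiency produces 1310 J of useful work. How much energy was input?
W_in = W_out/η = 1310/0.9 = 1456 J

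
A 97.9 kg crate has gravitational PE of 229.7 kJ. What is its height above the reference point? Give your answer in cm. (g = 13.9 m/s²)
Convert to SI: m = 97.9 kg, PE = 229700 J
h = PE/(mg) = 229700/(97.9·13.9) = 168.797 m = 16880 cm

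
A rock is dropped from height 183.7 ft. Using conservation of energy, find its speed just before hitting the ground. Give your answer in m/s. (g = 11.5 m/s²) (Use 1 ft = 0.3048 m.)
Convert to SI: h = 55.9918 m
mgh = ½mv² ⇒ v = √(2gh) = √(2·11.5·55.9918) = 35.89 m/s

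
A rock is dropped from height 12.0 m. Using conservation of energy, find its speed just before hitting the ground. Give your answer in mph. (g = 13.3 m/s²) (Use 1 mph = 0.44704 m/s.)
mgh = ½mv² ⇒ v = √(2gh) = √(2·13.3·12.0) = 17.8662 m/s = 39.97 mph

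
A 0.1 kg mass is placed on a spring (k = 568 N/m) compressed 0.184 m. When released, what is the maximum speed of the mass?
½kx² = ½mv² ⇒ v = x√(k/m) = (0.184)√(568/0.1) = 13.87 m/s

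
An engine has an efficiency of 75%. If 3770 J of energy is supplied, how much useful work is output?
W_out = η·W_in = 0.75·3770 = 2827.5 J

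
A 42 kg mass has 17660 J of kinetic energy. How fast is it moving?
v = √(2·KE/m) = √(2·17660/42) = 29.0 m/s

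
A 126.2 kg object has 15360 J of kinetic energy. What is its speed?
v = √(2·KE/m) = √(2·15360/126.2) = 15.6 m/s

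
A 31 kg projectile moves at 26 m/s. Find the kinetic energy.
KE = ½mv² = ½(31)(26)² = 10478.0 J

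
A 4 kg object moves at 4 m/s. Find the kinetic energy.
KE = ½mv² = ½(4)(4)² = 32.0 J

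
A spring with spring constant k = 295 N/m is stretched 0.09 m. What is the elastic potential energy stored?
PE = ½kx² = ½(295)(0.09)² = 1.195 J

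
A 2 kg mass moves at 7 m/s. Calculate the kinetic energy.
KE = ½mv² = ½(2)(7)² = 49.0 J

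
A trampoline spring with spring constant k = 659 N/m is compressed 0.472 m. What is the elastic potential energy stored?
PE = ½kx² = ½(659)(0.472)² = 73.41 J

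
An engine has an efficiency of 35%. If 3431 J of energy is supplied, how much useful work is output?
W_out = η·W_in = 0.35·3431 = 1200.85 J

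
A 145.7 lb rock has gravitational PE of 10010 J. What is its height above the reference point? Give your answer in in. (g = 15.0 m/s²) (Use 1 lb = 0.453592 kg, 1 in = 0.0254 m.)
Convert to SI: m = 66.0884 kg, PE = 10010.0 J
h = PE/(mg) = 10010.0/(66.0884·15.0) = 10.0976 m = 397.5 in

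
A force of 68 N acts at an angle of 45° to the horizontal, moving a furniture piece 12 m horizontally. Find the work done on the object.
W = F·d·cosθ = (68)(12)cos(45°) = 577.0 J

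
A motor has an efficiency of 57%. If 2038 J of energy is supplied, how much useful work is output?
W_out = η·W_in = 0.57·2038 = 1161.66 J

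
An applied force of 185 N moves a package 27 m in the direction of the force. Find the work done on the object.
W = F·d = (185)(27) = 4995 J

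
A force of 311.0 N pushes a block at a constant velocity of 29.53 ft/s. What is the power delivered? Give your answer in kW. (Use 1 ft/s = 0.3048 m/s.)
Convert to SI: F = 311.0 N, v = 9.00074 m/s
P = Fv = (311.0)(9.00074) = 2799.23 W = 2.799 kW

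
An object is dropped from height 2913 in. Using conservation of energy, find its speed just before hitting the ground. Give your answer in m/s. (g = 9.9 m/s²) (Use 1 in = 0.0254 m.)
Convert to SI: h = 73.9902 m
mgh = ½mv² ⇒ v = √(2gh) = √(2·9.9·73.9902) = 38.28 m/s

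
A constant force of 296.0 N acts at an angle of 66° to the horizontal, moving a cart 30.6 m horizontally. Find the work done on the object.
W = F·d·cosθ = (296.0)(30.6)cos(66°) = 3684 J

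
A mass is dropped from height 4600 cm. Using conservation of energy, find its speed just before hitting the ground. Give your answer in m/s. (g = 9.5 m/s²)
Convert to SI: h = 46.0 m
mgh = ½mv² ⇒ v = √(2gh) = √(2·9.5·46.0) = 29.56 m/s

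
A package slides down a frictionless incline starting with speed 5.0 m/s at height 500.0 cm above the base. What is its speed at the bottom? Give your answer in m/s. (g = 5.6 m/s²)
Convert to SI: v₀ = 5.0 m/s, h = 5.0 m
½mv₀² + mgh = ½mv² ⇒ v = √(v₀² + 2gh) = √(5.0² + 2·5.6·5.0) = 9.0 m/s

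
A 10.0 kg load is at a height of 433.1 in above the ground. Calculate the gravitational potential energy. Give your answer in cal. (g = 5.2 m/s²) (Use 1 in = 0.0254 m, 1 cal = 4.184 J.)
Convert to SI: m = 10.0 kg, h = 11.0007 m
PE = mgh = (10.0)(5.2)(11.0007) = 572.038 J = 136.7 cal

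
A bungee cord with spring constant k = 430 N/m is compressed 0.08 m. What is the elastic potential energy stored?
PE = ½kx² = ½(430)(0.08)² = 1.376 J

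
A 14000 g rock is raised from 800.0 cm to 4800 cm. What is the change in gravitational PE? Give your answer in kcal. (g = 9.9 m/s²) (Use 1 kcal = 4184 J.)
Convert to SI: m = 14.0 kg, Δh = 40.0 m
ΔPE = mgΔh = (14.0)(9.9)(40.0) = 5544.0 J = 1.325 kcal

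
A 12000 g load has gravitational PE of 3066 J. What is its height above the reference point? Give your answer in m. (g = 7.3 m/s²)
Convert to SI: m = 12.0 kg, PE = 3066.0 J
h = PE/(mg) = 3066.0/(12.0·7.3) = 35.0 m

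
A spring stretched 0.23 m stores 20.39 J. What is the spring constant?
k = 2·PE/x² = 2·20.39/(0.23)² = 770.9 N/m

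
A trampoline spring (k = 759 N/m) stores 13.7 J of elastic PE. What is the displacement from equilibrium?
x = √(2·PE/k) = √(2·13.7/759) = 0.19 m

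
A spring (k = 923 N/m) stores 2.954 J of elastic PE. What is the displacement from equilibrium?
x = √(2·PE/k) = √(2·2.954/923) = 0.08001 m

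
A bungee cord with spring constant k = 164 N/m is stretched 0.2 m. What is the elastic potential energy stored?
PE = ½kx² = ½(164)(0.2)² = 3.28 J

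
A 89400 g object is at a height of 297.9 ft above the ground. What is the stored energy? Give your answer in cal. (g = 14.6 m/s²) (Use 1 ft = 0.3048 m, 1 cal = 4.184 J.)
Convert to SI: m = 89.4 kg, h = 90.7999 m
PE = mgh = (89.4)(14.6)(90.7999) = 118516 J = 28330 cal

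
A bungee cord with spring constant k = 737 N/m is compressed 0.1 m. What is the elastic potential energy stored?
PE = ½kx² = ½(737)(0.1)² = 3.685 J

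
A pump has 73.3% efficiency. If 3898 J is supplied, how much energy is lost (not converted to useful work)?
W_lost = W_in(1 − η) = 3898·(1 − 0.733) = 1041 J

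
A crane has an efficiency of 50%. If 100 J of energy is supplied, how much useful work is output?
W_out = η·W_in = 0.5·100 = 50.0 J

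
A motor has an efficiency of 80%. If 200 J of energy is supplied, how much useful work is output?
W_out = η·W_in = 0.8·200 = 160.0 J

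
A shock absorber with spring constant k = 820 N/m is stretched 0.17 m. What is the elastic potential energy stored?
PE = ½kx² = ½(820)(0.17)² = 11.85 J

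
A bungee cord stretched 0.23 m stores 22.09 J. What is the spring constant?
k = 2·PE/x² = 2·22.09/(0.23)² = 835.2 N/m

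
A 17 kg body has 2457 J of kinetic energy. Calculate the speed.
v = √(2·KE/m) = √(2·2457/17) = 17.0 m/s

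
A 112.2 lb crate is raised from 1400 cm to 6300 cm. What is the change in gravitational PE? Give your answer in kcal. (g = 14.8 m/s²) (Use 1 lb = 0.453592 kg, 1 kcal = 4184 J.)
Convert to SI: m = 50.893 kg, Δh = 49.0 m
ΔPE = mgΔh = (50.893)(14.8)(49.0) = 36907.6 J = 8.821 kcal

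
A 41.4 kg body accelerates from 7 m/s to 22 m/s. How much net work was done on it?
W = ΔKE = ½m(v₂² − v₁²) = ½(41.4)(22² − 7²) = 9004.5 J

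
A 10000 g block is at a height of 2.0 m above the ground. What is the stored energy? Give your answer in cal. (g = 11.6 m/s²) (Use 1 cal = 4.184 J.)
Convert to SI: m = 10.0 kg, h = 2.0 m
PE = mgh = (10.0)(11.6)(2.0) = 232.0 J = 55.45 cal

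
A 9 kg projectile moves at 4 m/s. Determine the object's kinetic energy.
KE = ½mv² = ½(9)(4)² = 72.0 J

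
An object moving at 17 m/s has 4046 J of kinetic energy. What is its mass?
m = 2·KE/v² = 2·4046/(17)² = 28.0 kg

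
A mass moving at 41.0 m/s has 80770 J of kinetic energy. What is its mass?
m = 2·KE/v² = 2·80770/(41.0)² = 96.1 kg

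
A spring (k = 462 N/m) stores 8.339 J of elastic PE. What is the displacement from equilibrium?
x = √(2·PE/k) = √(2·8.339/462) = 0.19 m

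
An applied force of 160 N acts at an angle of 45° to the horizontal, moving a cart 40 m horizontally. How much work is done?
W = F·d·cosθ = (160)(40)cos(45°) = 4525 J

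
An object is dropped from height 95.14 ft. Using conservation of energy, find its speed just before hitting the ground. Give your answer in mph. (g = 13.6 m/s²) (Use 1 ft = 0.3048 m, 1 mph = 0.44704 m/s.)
Convert to SI: h = 28.9987 m
mgh = ½mv² ⇒ v = √(2gh) = √(2·13.6·28.9987) = 28.0849 m/s = 62.82 mph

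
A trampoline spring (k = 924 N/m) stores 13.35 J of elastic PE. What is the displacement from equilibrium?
x = √(2·PE/k) = √(2·13.35/924) = 0.17 m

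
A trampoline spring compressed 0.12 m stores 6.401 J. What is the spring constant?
k = 2·PE/x² = 2·6.401/(0.12)² = 889.0 N/m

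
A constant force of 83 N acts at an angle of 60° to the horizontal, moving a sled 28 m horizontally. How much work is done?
W = F·d·cosθ = (83)(28)cos(60°) = 1162 J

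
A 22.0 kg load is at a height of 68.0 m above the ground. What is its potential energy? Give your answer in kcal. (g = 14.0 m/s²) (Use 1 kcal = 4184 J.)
PE = mgh = (22.0)(14.0)(68.0) = 20944.0 J = 5.006 kcal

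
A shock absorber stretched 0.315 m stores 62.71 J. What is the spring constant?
k = 2·PE/x² = 2·62.71/(0.315)² = 1264 N/m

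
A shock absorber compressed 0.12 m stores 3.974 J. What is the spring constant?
k = 2·PE/x² = 2·3.974/(0.12)² = 551.9 N/m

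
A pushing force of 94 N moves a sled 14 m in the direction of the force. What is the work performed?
W = F·d = (94)(14) = 1316 J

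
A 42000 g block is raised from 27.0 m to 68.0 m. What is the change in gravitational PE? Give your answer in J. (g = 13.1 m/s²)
Convert to SI: m = 42.0 kg, Δh = 41.0 m
ΔPE = mgΔh = (42.0)(13.1)(41.0) = 22560 J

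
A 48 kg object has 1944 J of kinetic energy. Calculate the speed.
v = √(2·KE/m) = √(2·1944/48) = 9.0 m/s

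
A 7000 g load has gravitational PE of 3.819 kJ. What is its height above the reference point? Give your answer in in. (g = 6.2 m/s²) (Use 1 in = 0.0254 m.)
Convert to SI: m = 7.0 kg, PE = 3819.0 J
h = PE/(mg) = 3819.0/(7.0·6.2) = 87.9954 m = 3464 in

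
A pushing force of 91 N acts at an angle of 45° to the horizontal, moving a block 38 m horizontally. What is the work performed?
W = F·d·cosθ = (91)(38)cos(45°) = 2445 J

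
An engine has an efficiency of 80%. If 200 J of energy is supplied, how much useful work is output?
W_out = η·W_in = 0.8·200 = 160.0 J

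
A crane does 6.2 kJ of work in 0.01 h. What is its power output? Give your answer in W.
Convert to SI: W = 6200.0 J, t = 36.0 s
P = W/t = 6200.0/36.0 = 172.2 W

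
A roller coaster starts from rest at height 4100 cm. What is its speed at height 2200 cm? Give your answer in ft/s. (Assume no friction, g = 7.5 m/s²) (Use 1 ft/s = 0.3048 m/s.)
Convert to SI: h₁−h₂ = 19.0 m
mgh₁ = mgh₂ + ½mv² ⇒ v = √(2g(h₁−h₂)) = √(2·7.5·19.0) = 16.8819 m/s = 55.39 ft/s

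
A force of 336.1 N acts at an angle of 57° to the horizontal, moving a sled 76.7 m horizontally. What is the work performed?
W = F·d·cosθ = (336.1)(76.7)cos(57°) = 14040 J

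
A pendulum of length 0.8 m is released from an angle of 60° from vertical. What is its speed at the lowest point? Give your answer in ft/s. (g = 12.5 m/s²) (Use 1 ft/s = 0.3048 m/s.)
h = L(1 − cosθ) = 0.8(1 − cos60°) = 0.4 m
v = √(2gh) = √(2·12.5·0.4) = 3.16228 m/s = 10.37 ft/s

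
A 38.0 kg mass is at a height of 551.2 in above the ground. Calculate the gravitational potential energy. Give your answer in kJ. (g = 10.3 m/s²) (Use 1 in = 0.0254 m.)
Convert to SI: m = 38.0 kg, h = 14.0005 m
PE = mgh = (38.0)(10.3)(14.0005) = 5479.79 J = 5.48 kJ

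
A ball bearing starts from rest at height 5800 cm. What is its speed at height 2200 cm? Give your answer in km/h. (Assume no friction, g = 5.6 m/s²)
Convert to SI: h₁−h₂ = 36.0 m
mgh₁ = mgh₂ + ½mv² ⇒ v = √(2g(h₁−h₂)) = √(2·5.6·36.0) = 20.0798 m/s = 72.29 km/h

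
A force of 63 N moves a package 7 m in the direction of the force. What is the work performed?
W = F·d = (63)(7) = 441.0 J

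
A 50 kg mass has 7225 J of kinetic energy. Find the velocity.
v = √(2·KE/m) = √(2·7225/50) = 17.0 m/s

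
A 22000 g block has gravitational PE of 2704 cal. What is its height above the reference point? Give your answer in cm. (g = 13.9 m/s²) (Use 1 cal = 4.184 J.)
Convert to SI: m = 22.0 kg, PE = 11313.5 J
h = PE/(mg) = 11313.5/(22.0·13.9) = 36.9965 m = 3700 cm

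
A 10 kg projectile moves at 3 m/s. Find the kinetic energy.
KE = ½mv² = ½(10)(3)² = 45.0 J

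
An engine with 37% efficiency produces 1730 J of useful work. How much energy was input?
W_in = W_out/η = 1730/0.37 = 4676 J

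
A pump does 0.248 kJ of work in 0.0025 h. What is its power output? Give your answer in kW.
Convert to SI: W = 248.0 J, t = 9.0 s
P = W/t = 248.0/9.0 = 27.5556 W = 0.02756 kW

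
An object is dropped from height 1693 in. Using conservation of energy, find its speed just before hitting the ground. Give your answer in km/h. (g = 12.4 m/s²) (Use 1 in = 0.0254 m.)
Convert to SI: h = 43.0022 m
mgh = ½mv² ⇒ v = √(2gh) = √(2·12.4·43.0022) = 32.6566 m/s = 117.6 km/h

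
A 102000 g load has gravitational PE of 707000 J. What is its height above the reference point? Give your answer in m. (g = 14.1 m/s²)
Convert to SI: m = 102.0 kg, PE = 707000 J
h = PE/(mg) = 707000/(102.0·14.1) = 491.6 m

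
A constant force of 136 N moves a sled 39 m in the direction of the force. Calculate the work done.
W = F·d = (136)(39) = 5304 J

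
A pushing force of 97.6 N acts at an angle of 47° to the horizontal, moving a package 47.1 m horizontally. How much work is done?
W = F·d·cosθ = (97.6)(47.1)cos(47°) = 3135 J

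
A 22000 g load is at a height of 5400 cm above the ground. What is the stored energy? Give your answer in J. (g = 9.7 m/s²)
Convert to SI: m = 22.0 kg, h = 54.0 m
PE = mgh = (22.0)(9.7)(54.0) = 11520 J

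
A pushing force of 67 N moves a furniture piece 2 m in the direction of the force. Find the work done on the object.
W = F·d = (67)(2) = 134.0 J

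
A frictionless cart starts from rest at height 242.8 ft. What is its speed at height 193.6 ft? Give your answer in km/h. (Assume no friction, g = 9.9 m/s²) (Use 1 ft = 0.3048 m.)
Convert to SI: h₁−h₂ = 14.9962 m
mgh₁ = mgh₂ + ½mv² ⇒ v = √(2g(h₁−h₂)) = √(2·9.9·14.9962) = 17.2315 m/s = 62.03 km/h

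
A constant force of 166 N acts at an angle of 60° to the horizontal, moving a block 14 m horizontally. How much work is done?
W = F·d·cosθ = (166)(14)cos(60°) = 1162 J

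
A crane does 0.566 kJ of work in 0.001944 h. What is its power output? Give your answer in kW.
Convert to SI: W = 566.0 J, t = 6.9984 s
P = W/t = 566.0/6.9984 = 80.8756 W = 0.08088 kW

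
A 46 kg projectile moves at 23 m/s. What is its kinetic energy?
KE = ½mv² = ½(46)(23)² = 12167.0 J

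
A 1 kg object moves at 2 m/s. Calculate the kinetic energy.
KE = ½mv² = ½(1)(2)² = 2.0 J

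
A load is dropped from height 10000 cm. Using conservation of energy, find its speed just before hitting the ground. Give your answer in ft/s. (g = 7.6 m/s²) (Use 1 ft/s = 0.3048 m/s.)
Convert to SI: h = 100.0 m
mgh = ½mv² ⇒ v = √(2gh) = √(2·7.6·100.0) = 38.9872 m/s = 127.9 ft/s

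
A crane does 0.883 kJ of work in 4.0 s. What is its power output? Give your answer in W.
Convert to SI: W = 883.0 J, t = 4.0 s
P = W/t = 883.0/4.0 = 220.8 W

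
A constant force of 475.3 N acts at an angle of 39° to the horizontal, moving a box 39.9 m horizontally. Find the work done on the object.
W = F·d·cosθ = (475.3)(39.9)cos(39°) = 14740 J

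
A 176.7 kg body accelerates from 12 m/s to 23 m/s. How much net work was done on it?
W = ΔKE = ½m(v₂² − v₁²) = ½(176.7)(23² − 12²) = 34014.75 J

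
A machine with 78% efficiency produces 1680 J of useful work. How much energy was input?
W_in = W_out/η = 1680/0.78 = 2154 J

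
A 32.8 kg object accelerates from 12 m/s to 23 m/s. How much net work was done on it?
W = ΔKE = ½m(v₂² − v₁²) = ½(32.8)(23² − 12²) = 6314.0 J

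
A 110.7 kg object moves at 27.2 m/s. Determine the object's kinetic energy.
KE = ½mv² = ½(110.7)(27.2)² = 40950 J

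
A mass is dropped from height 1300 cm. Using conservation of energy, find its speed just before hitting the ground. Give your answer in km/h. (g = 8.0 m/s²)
Convert to SI: h = 13.0 m
mgh = ½mv² ⇒ v = √(2gh) = √(2·8.0·13.0) = 14.4222 m/s = 51.92 km/h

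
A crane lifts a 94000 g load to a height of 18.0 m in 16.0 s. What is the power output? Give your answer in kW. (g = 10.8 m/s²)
Convert to SI: m = 94.0 kg, h = 18.0 m, t = 16.0 s
P = mgh/t = (94.0)(10.8)(18.0)/16.0 = 1142.1 W = 1.142 kW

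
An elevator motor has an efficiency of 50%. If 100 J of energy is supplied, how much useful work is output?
W_out = η·W_in = 0.5·100 = 50.0 J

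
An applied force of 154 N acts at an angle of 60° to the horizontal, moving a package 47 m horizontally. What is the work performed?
W = F·d·cosθ = (154)(47)cos(60°) = 3619 J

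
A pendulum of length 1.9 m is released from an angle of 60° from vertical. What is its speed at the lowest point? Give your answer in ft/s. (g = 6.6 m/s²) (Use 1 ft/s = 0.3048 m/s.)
h = L(1 − cosθ) = 1.9(1 − cos60°) = 0.95 m
v = √(2gh) = √(2·6.6·0.95) = 3.54119 m/s = 11.62 ft/s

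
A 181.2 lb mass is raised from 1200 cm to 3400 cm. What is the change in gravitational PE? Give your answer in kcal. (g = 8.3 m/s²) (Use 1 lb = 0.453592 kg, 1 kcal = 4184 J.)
Convert to SI: m = 82.1909 kg, Δh = 22.0 m
ΔPE = mgΔh = (82.1909)(8.3)(22.0) = 15008.1 J = 3.587 kcal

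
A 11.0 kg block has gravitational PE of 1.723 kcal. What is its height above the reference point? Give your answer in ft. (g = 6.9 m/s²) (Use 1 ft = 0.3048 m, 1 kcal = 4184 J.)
Convert to SI: m = 11.0 kg, PE = 7209.03 J
h = PE/(mg) = 7209.03/(11.0·6.9) = 94.9807 m = 311.6 ft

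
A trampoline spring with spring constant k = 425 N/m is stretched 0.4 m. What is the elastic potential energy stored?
PE = ½kx² = ½(425)(0.4)² = 34.0 J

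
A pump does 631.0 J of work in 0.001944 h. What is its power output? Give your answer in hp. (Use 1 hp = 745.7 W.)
Convert to SI: W = 631.0 J, t = 6.9984 s
P = W/t = 631.0/6.9984 = 90.1635 W = 0.1209 hp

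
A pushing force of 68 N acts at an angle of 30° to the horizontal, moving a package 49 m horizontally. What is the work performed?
W = F·d·cosθ = (68)(49)cos(30°) = 2886 J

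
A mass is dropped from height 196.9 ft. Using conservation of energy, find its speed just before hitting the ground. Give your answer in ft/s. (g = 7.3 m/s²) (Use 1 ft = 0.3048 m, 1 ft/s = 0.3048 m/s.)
Convert to SI: h = 60.0151 m
mgh = ½mv² ⇒ v = √(2gh) = √(2·7.3·60.0151) = 29.601 m/s = 97.12 ft/s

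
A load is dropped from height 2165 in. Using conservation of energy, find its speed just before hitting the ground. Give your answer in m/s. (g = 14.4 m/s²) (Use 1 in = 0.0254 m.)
Convert to SI: h = 54.991 m
mgh = ½mv² ⇒ v = √(2gh) = √(2·14.4·54.991) = 39.8 m/s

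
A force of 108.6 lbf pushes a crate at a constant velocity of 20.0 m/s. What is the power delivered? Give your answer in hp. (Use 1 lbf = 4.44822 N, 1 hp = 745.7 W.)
Convert to SI: F = 483.077 N, v = 20.0 m/s
P = Fv = (483.077)(20.0) = 9661.53 W = 12.96 hp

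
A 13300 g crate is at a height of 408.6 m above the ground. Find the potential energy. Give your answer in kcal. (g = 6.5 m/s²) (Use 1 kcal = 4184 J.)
Convert to SI: m = 13.3 kg, h = 408.6 m
PE = mgh = (13.3)(6.5)(408.6) = 35323.5 J = 8.443 kcal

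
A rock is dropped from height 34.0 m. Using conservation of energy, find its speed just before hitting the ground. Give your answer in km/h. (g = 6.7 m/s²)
mgh = ½mv² ⇒ v = √(2gh) = √(2·6.7·34.0) = 21.3448 m/s = 76.84 km/h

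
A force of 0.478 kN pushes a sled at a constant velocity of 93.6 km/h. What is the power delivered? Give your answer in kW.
Convert to SI: F = 478.0 N, v = 26.0 m/s
P = Fv = (478.0)(26.0) = 12428.0 W = 12.43 kW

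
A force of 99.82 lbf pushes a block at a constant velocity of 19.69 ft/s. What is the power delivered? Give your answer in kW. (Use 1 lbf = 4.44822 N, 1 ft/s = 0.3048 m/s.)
Convert to SI: F = 444.021 N, v = 6.00151 m/s
P = Fv = (444.021)(6.00151) = 2664.8 W = 2.665 kW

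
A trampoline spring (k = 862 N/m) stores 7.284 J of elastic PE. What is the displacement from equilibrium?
x = √(2·PE/k) = √(2·7.284/862) = 0.13 m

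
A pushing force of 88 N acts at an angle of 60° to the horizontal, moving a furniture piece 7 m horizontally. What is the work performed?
W = F·d·cosθ = (88)(7)cos(60°) = 308.0 J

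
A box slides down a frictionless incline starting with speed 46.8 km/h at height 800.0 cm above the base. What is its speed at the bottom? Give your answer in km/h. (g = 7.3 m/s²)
Convert to SI: v₀ = 13.0 m/s, h = 8.0 m
½mv₀² + mgh = ½mv² ⇒ v = √(v₀² + 2gh) = √(13.0² + 2·7.3·8.0) = 16.9056 m/s = 60.86 km/h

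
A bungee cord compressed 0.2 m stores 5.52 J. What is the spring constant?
k = 2·PE/x² = 2·5.52/(0.2)² = 276.0 N/m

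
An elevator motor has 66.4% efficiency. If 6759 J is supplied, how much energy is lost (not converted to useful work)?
W_lost = W_in(1 − η) = 6759·(1 − 0.664) = 2271 J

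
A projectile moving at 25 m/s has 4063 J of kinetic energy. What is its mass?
m = 2·KE/v² = 2·4063/(25)² = 13.0 kg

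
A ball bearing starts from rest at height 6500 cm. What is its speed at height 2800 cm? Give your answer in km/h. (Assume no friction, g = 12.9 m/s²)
Convert to SI: h₁−h₂ = 37.0 m
mgh₁ = mgh₂ + ½mv² ⇒ v = √(2g(h₁−h₂)) = √(2·12.9·37.0) = 30.8966 m/s = 111.2 km/h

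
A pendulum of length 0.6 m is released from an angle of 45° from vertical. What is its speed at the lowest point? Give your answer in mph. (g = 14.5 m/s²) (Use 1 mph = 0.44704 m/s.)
h = L(1 − cosθ) = 0.6(1 − cos45°) = 0.175736 m
v = √(2gh) = √(2·14.5·0.175736) = 2.25751 m/s = 5.05 mph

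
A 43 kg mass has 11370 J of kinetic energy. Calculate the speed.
v = √(2·KE/m) = √(2·11370/43) = 23.0 m/s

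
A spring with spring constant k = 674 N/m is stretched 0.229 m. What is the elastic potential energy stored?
PE = ½kx² = ½(674)(0.229)² = 17.67 J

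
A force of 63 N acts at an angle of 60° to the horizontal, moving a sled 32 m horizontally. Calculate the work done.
W = F·d·cosθ = (63)(32)cos(60°) = 1008 J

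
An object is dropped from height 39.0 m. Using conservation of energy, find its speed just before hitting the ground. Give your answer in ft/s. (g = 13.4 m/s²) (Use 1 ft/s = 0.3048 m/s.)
mgh = ½mv² ⇒ v = √(2gh) = √(2·13.4·39.0) = 32.3296 m/s = 106.1 ft/s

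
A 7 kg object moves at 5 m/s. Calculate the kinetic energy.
KE = ½mv² = ½(7)(5)² = 87.5 J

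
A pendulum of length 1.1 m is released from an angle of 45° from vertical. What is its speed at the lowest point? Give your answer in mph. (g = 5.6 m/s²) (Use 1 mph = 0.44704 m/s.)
h = L(1 − cosθ) = 1.1(1 − cos45°) = 0.322183 m
v = √(2gh) = √(2·5.6·0.322183) = 1.89959 m/s = 4.249 mph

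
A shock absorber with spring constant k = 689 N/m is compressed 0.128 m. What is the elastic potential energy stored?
PE = ½kx² = ½(689)(0.128)² = 5.644 J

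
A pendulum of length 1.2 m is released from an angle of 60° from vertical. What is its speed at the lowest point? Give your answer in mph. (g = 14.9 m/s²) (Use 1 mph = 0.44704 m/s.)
h = L(1 − cosθ) = 1.2(1 − cos60°) = 0.6 m
v = √(2gh) = √(2·14.9·0.6) = 4.22847 m/s = 9.459 mph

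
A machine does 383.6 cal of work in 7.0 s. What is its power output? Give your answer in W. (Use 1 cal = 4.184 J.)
Convert to SI: W = 1604.98 J, t = 7.0 s
P = W/t = 1604.98/7.0 = 229.3 W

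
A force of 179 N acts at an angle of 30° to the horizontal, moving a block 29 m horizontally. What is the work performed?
W = F·d·cosθ = (179)(29)cos(30°) = 4496 J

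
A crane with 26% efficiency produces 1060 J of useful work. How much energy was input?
W_in = W_out/η = 1060/0.26 = 4077 J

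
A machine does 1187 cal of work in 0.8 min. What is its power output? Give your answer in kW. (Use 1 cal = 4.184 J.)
Convert to SI: W = 4966.41 J, t = 48.0 s
P = W/t = 4966.41/48.0 = 103.467 W = 0.1035 kW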